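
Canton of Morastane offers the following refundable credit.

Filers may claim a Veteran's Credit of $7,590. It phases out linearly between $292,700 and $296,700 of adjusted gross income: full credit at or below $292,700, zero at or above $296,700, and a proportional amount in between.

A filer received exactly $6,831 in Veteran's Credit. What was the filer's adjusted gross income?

$6,831 is 6,831/7,590 of the full $7,590, so 759/7,590 of the $4,000 range has been used: income = $292,700 + $4,000 × 759/7,590 = $293,100.

$293,100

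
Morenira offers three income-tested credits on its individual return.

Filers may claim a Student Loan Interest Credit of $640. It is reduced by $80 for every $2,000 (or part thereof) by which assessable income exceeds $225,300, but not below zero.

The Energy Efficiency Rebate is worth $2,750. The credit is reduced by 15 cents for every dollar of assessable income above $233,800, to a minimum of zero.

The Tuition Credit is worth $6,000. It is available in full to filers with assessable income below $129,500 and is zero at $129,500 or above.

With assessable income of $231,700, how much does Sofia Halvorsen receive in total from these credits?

Student Loan Interest Credit: income exceeds $225,300 by $6,400, which is 4 full-or-partial $2,000 increments; reduction = 4 × $80 = $320, leaving $320.
Energy Efficiency Rebate: $231,700 is at or below the $233,800 threshold, so the full $2,750 applies.
Tuition Credit: $231,700 meets or exceeds the $129,500 cutoff, so the credit is $0.
Total: $320 + $2,750 + $0 = $3,070.

$3,070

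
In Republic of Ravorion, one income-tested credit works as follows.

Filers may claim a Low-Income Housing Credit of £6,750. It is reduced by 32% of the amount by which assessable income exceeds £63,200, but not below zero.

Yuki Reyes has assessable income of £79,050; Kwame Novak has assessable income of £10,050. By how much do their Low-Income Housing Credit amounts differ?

Yuki (£79,050): Low-Income Housing Credit: 32% of the £15,850 excess over £63,200 is £5,072; credit = £6,750 − £5,072 = £1,678.
Kwame (£10,050): Low-Income Housing Credit: £10,050 is at or below the £63,200 threshold, so the full £6,750 applies.
Difference: |£1,678 − £6,750| = £5,072.

£5,072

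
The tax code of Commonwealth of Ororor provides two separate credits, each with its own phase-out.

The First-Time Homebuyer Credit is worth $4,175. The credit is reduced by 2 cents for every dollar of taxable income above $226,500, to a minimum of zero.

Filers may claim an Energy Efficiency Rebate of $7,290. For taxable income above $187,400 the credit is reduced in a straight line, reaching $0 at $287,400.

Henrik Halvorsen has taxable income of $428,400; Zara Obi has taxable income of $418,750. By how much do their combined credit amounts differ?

$193

Henrik ($428,400): First-Time Homebuyer Credit: 2% of the $201,900 excess over $226,500 is $4,038; credit = $4,175 − $4,038 = $137. Energy Efficiency Rebate: $428,400 is at or above $287,400, so the credit is $0. total $137 + $0 = $137
Zara ($418,750): First-Time Homebuyer Credit: 2% of the $192,250 excess over $226,500 is $3,845; credit = $4,175 − $3,845 = $330. Energy Efficiency Rebate: $418,750 is at or above $287,400, so the credit is $0. total $330 + $0 = $330
Difference: |$137 − $330| = $193.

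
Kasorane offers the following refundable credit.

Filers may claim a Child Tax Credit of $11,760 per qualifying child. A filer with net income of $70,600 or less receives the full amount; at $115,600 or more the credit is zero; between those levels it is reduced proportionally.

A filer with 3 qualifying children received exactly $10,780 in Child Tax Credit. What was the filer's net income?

Full credit = 3 × $11,760 = $35,280.
$10,780 is 10,780/35,280 of the full $35,280, so 24,500/35,280 of the $45,000 range has been used: income = $70,600 + $45,000 × 24,500/35,280 = $101,850.

$101,850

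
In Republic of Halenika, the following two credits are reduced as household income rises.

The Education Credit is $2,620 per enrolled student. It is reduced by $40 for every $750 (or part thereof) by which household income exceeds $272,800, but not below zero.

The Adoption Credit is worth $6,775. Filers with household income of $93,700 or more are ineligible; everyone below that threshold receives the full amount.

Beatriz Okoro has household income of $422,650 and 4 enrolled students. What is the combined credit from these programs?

Education Credit: base = 4 × $2,620 = $10,480. income exceeds $272,800 by $149,850, which is 200 full-or-partial $750 increments; reduction = 200 × $40 = $8,000, leaving $2,480.
Adoption Credit: $422,650 meets or exceeds the $93,700 cutoff, so the credit is $0.
Total: $2,480 + $0 = $2,480.

$2,480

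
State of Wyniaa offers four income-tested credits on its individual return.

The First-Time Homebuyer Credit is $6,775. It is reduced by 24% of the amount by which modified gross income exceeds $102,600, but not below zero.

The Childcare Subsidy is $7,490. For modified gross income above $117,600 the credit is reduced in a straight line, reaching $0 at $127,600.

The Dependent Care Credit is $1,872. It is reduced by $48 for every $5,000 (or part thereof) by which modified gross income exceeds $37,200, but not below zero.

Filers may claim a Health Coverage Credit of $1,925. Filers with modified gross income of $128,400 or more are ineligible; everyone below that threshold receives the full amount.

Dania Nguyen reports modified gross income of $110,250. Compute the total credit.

First-Time Homebuyer Credit: 24% of the $7,650 excess over $102,600 is $1,836; credit = $6,775 − $1,836 = $4,939.
Childcare Subsidy: $110,250 is at or below the $117,600 threshold, so the full $7,490 applies.
Dependent Care Credit: income exceeds $37,200 by $73,050, which is 15 full-or-partial $5,000 increments; reduction = 15 × $48 = $720, leaving $1,152.
Health Coverage Credit: $110,250 is below the $128,400 cutoff, so the full $1,925 applies.
Total: $4,939 + $7,490 + $1,152 + $1,925 = $15,506.

$15,506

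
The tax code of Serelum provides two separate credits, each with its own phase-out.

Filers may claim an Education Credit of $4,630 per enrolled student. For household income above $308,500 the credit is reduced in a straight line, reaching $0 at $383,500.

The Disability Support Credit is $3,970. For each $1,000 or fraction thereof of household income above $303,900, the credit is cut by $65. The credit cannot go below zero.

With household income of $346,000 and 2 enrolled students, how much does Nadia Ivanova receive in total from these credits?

Education Credit: base = 2 × $4,630 = $9,260. $346,000 is $37,500 into a $75,000 phase-out range, leaving 37,500/75,000 of the credit: $9,260 × 37,500/75,000 = $4,630.
Disability Support Credit: income exceeds $303,900 by $42,100, which is 43 full-or-partial $1,000 increments; reduction = 43 × $65 = $2,795, leaving $1,175.
Total: $4,630 + $1,175 = $5,805.

$5,805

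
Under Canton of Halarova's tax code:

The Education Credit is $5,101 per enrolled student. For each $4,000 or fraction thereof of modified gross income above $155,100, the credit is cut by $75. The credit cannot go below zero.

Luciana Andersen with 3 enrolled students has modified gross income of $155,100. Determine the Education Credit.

Education Credit: base = 3 × $5,101 = $15,303. $155,100 is at or below the $155,100 threshold, so the full $15,303 applies.

$15,303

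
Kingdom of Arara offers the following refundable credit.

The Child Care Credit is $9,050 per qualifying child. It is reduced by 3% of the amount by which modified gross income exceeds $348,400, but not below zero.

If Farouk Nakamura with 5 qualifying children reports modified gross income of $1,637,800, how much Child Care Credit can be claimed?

Child Care Credit: base = 5 × $9,050 = $45,250. 3% of the $1,289,400 excess over $348,400 is $38,682; credit = $45,250 − $38,682 = $6,568.

$6,568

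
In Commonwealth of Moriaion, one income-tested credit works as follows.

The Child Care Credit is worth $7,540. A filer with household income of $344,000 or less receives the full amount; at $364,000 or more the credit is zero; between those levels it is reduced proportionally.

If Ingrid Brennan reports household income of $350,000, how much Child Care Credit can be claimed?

Child Care Credit: $350,000 is $6,000 into a $20,000 phase-out range, leaving 14,000/20,000 of the credit: $7,540 × 14,000/20,000 = $5,278.

$5,278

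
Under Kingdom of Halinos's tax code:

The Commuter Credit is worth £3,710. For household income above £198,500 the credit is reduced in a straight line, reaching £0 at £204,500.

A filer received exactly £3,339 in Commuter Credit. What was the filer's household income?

£199,100

£3,339 is 3,339/3,710 of the full £3,710, so 371/3,710 of the £6,000 range has been used: income = £198,500 + £6,000 × 371/3,710 = £199,100.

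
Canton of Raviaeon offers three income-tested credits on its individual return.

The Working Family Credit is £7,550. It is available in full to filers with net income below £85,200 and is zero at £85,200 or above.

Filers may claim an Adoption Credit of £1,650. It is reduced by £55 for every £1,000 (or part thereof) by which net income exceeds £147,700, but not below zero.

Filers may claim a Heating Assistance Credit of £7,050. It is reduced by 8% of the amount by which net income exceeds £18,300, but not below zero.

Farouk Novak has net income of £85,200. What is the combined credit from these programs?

Working Family Credit: £85,200 meets or exceeds the £85,200 cutoff, so the credit is £0.
Adoption Credit: £85,200 is at or below the £147,700 threshold, so the full £1,650 applies.
Heating Assistance Credit: 8% of the £66,900 excess over £18,300 is £5,352; credit = £7,050 − £5,352 = £1,698.
Total: £0 + £1,650 + £1,698 = £3,348.

£3,348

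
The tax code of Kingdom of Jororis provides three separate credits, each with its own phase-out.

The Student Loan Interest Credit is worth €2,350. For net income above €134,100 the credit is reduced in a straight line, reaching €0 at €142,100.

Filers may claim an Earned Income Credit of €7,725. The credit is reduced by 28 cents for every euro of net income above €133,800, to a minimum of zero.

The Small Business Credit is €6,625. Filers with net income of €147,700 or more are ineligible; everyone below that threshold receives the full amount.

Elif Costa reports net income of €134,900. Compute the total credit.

Student Loan Interest Credit: €134,900 is €800 into a €8,000 phase-out range, leaving 7,200/8,000 of the credit: €2,350 × 7,200/8,000 = €2,115.
Earned Income Credit: 28% of the €1,100 excess over €133,800 is €308; credit = €7,725 − €308 = €7,417.
Small Business Credit: €134,900 is below the €147,700 cutoff, so the full €6,625 applies.
Total: €2,115 + €7,417 + €6,625 = €16,157.

€16,157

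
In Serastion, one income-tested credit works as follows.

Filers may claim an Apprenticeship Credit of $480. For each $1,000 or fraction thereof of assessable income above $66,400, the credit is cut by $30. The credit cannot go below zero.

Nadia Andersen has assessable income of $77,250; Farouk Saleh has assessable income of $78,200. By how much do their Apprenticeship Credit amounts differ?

$30

Nadia ($77,250): Apprenticeship Credit: income exceeds $66,400 by $10,850, which is 11 full-or-partial $1,000 increments; reduction = 11 × $30 = $330, leaving $150.
Farouk ($78,200): Apprenticeship Credit: income exceeds $66,400 by $11,800, which is 12 full-or-partial $1,000 increments; reduction = 12 × $30 = $360, leaving $120.
Difference: |$150 − $120| = $30.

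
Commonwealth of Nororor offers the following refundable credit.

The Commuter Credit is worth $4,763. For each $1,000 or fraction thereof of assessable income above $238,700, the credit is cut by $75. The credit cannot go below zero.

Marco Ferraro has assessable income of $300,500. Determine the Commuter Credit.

$113

Commuter Credit: income exceeds $238,700 by $61,800, which is 62 full-or-partial $1,000 increments; reduction = 62 × $75 = $4,650, leaving $113.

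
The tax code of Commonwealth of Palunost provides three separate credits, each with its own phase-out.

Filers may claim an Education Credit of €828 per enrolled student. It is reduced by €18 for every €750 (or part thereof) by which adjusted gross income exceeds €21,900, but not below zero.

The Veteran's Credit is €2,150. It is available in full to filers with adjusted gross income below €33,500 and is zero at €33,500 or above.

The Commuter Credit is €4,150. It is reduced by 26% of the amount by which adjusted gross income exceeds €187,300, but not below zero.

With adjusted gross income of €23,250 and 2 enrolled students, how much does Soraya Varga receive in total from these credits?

Education Credit: base = 2 × €828 = €1,656. income exceeds €21,900 by €1,350, which is 2 full-or-partial €750 increments; reduction = 2 × €18 = €36, leaving €1,620.
Veteran's Credit: €23,250 is below the €33,500 cutoff, so the full €2,150 applies.
Commuter Credit: €23,250 is at or below the €187,300 threshold, so the full €4,150 applies.
Total: €1,620 + €2,150 + €4,150 = €7,920.

€7,920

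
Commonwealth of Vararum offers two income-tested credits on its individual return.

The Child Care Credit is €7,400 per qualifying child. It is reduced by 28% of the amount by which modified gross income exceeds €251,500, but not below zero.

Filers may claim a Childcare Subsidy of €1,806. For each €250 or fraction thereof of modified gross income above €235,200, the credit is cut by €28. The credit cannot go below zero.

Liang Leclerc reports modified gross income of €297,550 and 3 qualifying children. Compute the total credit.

€9,306

Child Care Credit: base = 3 × €7,400 = €22,200. 28% of the €46,050 excess over €251,500 is €12,894; credit = €22,200 − €12,894 = €9,306.
Childcare Subsidy: income exceeds €235,200 by €62,350 → 250 increments × €28 = €7,000 ≥ base, so the credit is €0.
Total: €9,306 + €0 = €9,306.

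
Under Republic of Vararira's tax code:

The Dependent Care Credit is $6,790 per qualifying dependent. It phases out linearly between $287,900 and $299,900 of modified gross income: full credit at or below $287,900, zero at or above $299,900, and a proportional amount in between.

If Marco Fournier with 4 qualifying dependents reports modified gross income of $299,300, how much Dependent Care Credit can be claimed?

$1,358

Dependent Care Credit: base = 4 × $6,790 = $27,160. $299,300 is $11,400 into a $12,000 phase-out range, leaving 600/12,000 of the credit: $27,160 × 600/12,000 = $1,358.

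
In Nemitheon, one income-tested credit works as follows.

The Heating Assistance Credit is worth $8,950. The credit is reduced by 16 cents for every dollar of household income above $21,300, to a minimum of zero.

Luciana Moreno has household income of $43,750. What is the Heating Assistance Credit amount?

Heating Assistance Credit: 16% of the $22,450 excess over $21,300 is $3,592; credit = $8,950 − $3,592 = $5,358.

$5,358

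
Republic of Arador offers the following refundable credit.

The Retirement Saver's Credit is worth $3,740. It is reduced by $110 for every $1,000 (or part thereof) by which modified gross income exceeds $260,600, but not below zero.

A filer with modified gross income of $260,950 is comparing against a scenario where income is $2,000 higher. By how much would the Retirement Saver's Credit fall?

At $260,950 — income exceeds $260,600 by $350, which is 1 full-or-partial $1,000 increment; reduction = 1 × $110 = $110, leaving $3,630.
At $262,950 — income exceeds $260,600 by $2,350, which is 3 full-or-partial $1,000 increments; reduction = 3 × $110 = $330, leaving $3,410.
Lost: $3,630 − $3,410 = $220.

$220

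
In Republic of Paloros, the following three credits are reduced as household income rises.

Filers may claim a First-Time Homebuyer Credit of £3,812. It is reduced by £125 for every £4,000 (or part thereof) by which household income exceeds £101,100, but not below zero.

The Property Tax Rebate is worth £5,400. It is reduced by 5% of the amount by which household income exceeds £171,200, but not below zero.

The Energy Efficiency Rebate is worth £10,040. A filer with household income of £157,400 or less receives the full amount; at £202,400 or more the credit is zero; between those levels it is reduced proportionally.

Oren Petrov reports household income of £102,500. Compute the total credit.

£19,127

First-Time Homebuyer Credit: income exceeds £101,100 by £1,400, which is 1 full-or-partial £4,000 increment; reduction = 1 × £125 = £125, leaving £3,687.
Property Tax Rebate: £102,500 is at or below the £171,200 threshold, so the full £5,400 applies.
Energy Efficiency Rebate: £102,500 is at or below the £157,400 threshold, so the full £10,040 applies.
Total: £3,687 + £5,400 + £10,040 = £19,127.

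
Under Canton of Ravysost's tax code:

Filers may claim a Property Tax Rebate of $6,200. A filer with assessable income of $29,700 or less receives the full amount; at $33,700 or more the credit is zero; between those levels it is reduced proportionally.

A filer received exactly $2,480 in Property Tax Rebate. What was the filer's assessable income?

$2,480 is 2,480/6,200 of the full $6,200, so 3,720/6,200 of the $4,000 range has been used: income = $29,700 + $4,000 × 3,720/6,200 = $32,100.

$32,100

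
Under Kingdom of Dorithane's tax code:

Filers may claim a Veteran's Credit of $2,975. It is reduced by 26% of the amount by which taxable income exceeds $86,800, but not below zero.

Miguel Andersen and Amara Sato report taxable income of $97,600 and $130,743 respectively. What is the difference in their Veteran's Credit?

$167

Miguel ($97,600): Veteran's Credit: 26% of the $10,800 excess over $86,800 is $2,808; credit = $2,975 − $2,808 = $167.
Amara ($130,743): Veteran's Credit: 26% of the $43,943 excess over $86,800 is $11,425.18 ≥ base, so the credit is $0.
Difference: |$167 − $0| = $167.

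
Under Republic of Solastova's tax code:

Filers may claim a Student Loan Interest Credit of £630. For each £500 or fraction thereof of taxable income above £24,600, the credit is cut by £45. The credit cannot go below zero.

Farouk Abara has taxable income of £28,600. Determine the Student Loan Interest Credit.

Student Loan Interest Credit: income exceeds £24,600 by £4,000, which is 8 full-or-partial £500 increments; reduction = 8 × £45 = £360, leaving £270.

£270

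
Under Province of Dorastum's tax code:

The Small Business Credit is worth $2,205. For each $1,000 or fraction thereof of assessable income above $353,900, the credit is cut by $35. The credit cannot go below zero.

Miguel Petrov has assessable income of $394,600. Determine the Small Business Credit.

Small Business Credit: income exceeds $353,900 by $40,700, which is 41 full-or-partial $1,000 increments; reduction = 41 × $35 = $1,435, leaving $770.

$770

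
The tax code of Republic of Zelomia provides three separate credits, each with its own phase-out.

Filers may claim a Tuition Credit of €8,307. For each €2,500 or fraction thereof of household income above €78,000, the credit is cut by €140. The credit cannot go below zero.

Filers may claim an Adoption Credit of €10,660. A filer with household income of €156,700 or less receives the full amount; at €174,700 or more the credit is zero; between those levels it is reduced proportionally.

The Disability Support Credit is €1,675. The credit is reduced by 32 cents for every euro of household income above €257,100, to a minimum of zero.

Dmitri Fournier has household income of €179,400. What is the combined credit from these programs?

Tuition Credit: income exceeds €78,000 by €101,400, which is 41 full-or-partial €2,500 increments; reduction = 41 × €140 = €5,740, leaving €2,567.
Adoption Credit: €179,400 is at or above €174,700, so the credit is €0.
Disability Support Credit: €179,400 is at or below the €257,100 threshold, so the full €1,675 applies.
Total: €2,567 + €0 + €1,675 = €4,242.

€4,242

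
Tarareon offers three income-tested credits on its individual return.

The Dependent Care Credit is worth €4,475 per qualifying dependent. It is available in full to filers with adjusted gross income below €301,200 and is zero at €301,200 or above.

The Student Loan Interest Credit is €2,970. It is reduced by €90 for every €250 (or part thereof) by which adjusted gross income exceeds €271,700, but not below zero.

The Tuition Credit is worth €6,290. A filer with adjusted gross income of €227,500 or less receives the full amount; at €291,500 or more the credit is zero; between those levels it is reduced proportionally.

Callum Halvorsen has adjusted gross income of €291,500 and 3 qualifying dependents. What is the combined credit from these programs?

€13,425

Dependent Care Credit: base = 3 × €4,475 = €13,425. €291,500 is below the €301,200 cutoff, so the full €13,425 applies.
Student Loan Interest Credit: income exceeds €271,700 by €19,800 → 80 increments × €90 = €7,200 ≥ base, so the credit is €0.
Tuition Credit: €291,500 is at or above €291,500, so the credit is €0.
Total: €13,425 + €0 + €0 = €13,425.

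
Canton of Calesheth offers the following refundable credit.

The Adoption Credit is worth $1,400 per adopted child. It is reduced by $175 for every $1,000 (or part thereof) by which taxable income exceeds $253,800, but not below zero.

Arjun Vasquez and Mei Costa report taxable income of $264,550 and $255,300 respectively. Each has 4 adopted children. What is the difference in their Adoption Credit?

Arjun ($264,550): Adoption Credit: base = 4 × $1,400 = $5,600. income exceeds $253,800 by $10,750, which is 11 full-or-partial $1,000 increments; reduction = 11 × $175 = $1,925, leaving $3,675.
Mei ($255,300): Adoption Credit: base = 4 × $1,400 = $5,600. income exceeds $253,800 by $1,500, which is 2 full-or-partial $1,000 increments; reduction = 2 × $175 = $350, leaving $5,250.
Difference: |$3,675 − $5,250| = $1,575.

$1,575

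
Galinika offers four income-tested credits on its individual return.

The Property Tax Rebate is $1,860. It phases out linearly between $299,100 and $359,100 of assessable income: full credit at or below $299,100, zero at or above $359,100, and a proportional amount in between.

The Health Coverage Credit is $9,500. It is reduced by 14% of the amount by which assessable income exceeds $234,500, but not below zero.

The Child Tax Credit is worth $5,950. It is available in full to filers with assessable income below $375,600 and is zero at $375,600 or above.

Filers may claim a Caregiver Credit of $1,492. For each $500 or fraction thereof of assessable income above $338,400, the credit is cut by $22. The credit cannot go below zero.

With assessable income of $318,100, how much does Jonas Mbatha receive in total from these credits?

Property Tax Rebate: $318,100 is $19,000 into a $60,000 phase-out range, leaving 41,000/60,000 of the credit: $1,860 × 41,000/60,000 = $1,271.
Health Coverage Credit: 14% of the $83,600 excess over $234,500 is $11,704 ≥ base, so the credit is $0.
Child Tax Credit: $318,100 is below the $375,600 cutoff, so the full $5,950 applies.
Caregiver Credit: $318,100 is at or below the $338,400 threshold, so the full $1,492 applies.
Total: $1,271 + $0 + $5,950 + $1,492 = $8,713.

$8,713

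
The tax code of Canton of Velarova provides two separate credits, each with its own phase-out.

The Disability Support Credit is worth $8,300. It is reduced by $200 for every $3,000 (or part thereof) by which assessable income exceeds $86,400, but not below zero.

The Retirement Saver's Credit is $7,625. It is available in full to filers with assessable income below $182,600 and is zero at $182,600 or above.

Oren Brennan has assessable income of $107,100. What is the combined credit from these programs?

$14,525

Disability Support Credit: income exceeds $86,400 by $20,700, which is 7 full-or-partial $3,000 increments; reduction = 7 × $200 = $1,400, leaving $6,900.
Retirement Saver's Credit: $107,100 is below the $182,600 cutoff, so the full $7,625 applies.
Total: $6,900 + $7,625 = $14,525.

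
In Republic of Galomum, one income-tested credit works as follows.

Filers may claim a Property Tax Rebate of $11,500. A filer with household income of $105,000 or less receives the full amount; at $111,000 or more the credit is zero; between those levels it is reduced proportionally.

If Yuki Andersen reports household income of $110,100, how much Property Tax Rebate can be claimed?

$1,725

Property Tax Rebate: $110,100 is $5,100 into a $6,000 phase-out range, leaving 900/6,000 of the credit: $11,500 × 900/6,000 = $1,725.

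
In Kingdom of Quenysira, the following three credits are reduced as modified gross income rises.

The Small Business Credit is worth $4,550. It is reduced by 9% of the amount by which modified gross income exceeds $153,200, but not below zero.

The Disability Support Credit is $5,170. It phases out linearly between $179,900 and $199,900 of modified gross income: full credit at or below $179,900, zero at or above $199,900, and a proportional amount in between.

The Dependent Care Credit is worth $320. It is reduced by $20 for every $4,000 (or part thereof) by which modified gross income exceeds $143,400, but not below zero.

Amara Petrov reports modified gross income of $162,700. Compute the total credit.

$9,085

Small Business Credit: 9% of the $9,500 excess over $153,200 is $855; credit = $4,550 − $855 = $3,695.
Disability Support Credit: $162,700 is at or below the $179,900 threshold, so the full $5,170 applies.
Dependent Care Credit: income exceeds $143,400 by $19,300, which is 5 full-or-partial $4,000 increments; reduction = 5 × $20 = $100, leaving $220.
Total: $3,695 + $5,170 + $220 = $9,085.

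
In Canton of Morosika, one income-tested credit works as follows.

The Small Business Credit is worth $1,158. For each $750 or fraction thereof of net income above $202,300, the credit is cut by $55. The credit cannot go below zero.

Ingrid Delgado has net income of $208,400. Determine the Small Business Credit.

Small Business Credit: income exceeds $202,300 by $6,100, which is 9 full-or-partial $750 increments; reduction = 9 × $55 = $495, leaving $663.

$663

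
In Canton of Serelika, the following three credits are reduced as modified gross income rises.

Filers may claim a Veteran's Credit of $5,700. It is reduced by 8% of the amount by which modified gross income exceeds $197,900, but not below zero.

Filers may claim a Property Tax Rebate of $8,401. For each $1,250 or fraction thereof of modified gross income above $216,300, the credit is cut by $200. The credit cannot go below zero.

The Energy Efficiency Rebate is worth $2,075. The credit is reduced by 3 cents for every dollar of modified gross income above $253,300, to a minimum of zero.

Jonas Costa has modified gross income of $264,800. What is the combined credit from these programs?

$2,679

Veteran's Credit: 8% of the $66,900 excess over $197,900 is $5,352; credit = $5,700 − $5,352 = $348.
Property Tax Rebate: income exceeds $216,300 by $48,500, which is 39 full-or-partial $1,250 increments; reduction = 39 × $200 = $7,800, leaving $601.
Energy Efficiency Rebate: 3% of the $11,500 excess over $253,300 is $345; credit = $2,075 − $345 = $1,730.
Total: $348 + $601 + $1,730 = $2,679.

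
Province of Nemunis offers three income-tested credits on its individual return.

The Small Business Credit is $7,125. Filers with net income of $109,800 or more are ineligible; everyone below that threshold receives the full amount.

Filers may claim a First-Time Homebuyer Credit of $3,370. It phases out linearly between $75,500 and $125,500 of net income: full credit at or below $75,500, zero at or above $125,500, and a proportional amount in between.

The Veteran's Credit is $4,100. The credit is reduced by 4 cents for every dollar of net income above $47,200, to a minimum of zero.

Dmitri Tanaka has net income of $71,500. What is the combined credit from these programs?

Small Business Credit: $71,500 is below the $109,800 cutoff, so the full $7,125 applies.
First-Time Homebuyer Credit: $71,500 is at or below the $75,500 threshold, so the full $3,370 applies.
Veteran's Credit: 4% of the $24,300 excess over $47,200 is $972; credit = $4,100 − $972 = $3,128.
Total: $7,125 + $3,370 + $3,128 = $13,623.

$13,623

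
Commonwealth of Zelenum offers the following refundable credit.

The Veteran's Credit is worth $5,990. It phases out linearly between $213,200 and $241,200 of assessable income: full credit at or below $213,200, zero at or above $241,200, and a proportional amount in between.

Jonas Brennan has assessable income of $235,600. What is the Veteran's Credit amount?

Veteran's Credit: $235,600 is $22,400 into a $28,000 phase-out range, leaving 5,600/28,000 of the credit: $5,990 × 5,600/28,000 = $1,198.

$1,198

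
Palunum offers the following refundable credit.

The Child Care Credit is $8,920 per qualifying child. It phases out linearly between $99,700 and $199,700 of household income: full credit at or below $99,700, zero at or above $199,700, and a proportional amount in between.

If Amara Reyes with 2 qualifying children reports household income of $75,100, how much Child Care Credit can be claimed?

Child Care Credit: base = 2 × $8,920 = $17,840. $75,100 is at or below the $99,700 threshold, so the full $17,840 applies.

$17,840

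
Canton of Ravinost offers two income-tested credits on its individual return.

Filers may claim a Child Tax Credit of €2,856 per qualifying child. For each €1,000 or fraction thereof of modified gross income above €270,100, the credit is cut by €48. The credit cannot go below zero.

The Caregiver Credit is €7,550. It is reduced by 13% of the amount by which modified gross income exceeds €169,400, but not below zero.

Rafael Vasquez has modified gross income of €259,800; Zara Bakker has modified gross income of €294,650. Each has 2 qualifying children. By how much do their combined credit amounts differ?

€1,200

Rafael (€259,800): Child Tax Credit: base = 2 × €2,856 = €5,712. €259,800 is at or below the €270,100 threshold, so the full €5,712 applies. Caregiver Credit: 13% of the €90,400 excess over €169,400 is €11,752 ≥ base, so the credit is €0. total €5,712 + €0 = €5,712
Zara (€294,650): Child Tax Credit: base = 2 × €2,856 = €5,712. income exceeds €270,100 by €24,550, which is 25 full-or-partial €1,000 increments; reduction = 25 × €48 = €1,200, leaving €4,512. Caregiver Credit: 13% of the €125,250 excess over €169,400 is €16,282.50 ≥ base, so the credit is €0. total €4,512 + €0 = €4,512
Difference: |€5,712 − €4,512| = €1,200.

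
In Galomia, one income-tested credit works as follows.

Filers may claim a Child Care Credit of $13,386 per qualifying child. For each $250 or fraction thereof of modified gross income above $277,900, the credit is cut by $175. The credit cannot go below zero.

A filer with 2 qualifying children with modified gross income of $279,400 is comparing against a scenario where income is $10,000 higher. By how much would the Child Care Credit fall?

At $279,400 — base = 2 × $13,386 = $26,772. income exceeds $277,900 by $1,500, which is 6 full-or-partial $250 increments; reduction = 6 × $175 = $1,050, leaving $25,722.
At $289,400 — base = 2 × $13,386 = $26,772. income exceeds $277,900 by $11,500, which is 46 full-or-partial $250 increments; reduction = 46 × $175 = $8,050, leaving $18,722.
Lost: $25,722 − $18,722 = $7,000.

$7,000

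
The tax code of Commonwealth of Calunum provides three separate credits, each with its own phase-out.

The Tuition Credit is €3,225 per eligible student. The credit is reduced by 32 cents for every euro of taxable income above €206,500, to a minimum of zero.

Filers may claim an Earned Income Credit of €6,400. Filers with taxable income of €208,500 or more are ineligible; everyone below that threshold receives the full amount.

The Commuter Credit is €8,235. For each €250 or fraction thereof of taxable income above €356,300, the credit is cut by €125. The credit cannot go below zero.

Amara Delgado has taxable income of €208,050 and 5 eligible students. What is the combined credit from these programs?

Tuition Credit: base = 5 × €3,225 = €16,125. 32% of the €1,550 excess over €206,500 is €496; credit = €16,125 − €496 = €15,629.
Earned Income Credit: €208,050 is below the €208,500 cutoff, so the full €6,400 applies.
Commuter Credit: €208,050 is at or below the €356,300 threshold, so the full €8,235 applies.
Total: €15,629 + €6,400 + €8,235 = €30,264.

€30,264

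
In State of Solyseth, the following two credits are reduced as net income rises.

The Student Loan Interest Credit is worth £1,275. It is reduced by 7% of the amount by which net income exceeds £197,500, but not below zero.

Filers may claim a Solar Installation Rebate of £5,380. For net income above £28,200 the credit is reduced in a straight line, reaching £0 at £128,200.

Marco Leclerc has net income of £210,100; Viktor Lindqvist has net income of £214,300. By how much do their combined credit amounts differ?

Marco (£210,100): Student Loan Interest Credit: 7% of the £12,600 excess over £197,500 is £882; credit = £1,275 − £882 = £393. Solar Installation Rebate: £210,100 is at or above £128,200, so the credit is £0. total £393 + £0 = £393
Viktor (£214,300): Student Loan Interest Credit: 7% of the £16,800 excess over £197,500 is £1,176; credit = £1,275 − £1,176 = £99. Solar Installation Rebate: £214,300 is at or above £128,200, so the credit is £0. total £99 + £0 = £99
Difference: |£393 − £99| = £294.

£294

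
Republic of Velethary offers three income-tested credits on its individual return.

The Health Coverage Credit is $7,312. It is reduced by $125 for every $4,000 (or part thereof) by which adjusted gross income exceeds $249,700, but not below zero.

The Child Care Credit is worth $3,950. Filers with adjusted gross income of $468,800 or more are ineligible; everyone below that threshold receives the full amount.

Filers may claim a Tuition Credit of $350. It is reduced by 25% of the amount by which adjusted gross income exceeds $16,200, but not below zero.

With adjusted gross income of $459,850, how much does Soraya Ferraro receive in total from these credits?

Health Coverage Credit: income exceeds $249,700 by $210,150, which is 53 full-or-partial $4,000 increments; reduction = 53 × $125 = $6,625, leaving $687.
Child Care Credit: $459,850 is below the $468,800 cutoff, so the full $3,950 applies.
Tuition Credit: 25% of the $443,650 excess over $16,200 is $110,912.50 ≥ base, so the credit is $0.
Total: $687 + $3,950 + $0 = $4,637.

$4,637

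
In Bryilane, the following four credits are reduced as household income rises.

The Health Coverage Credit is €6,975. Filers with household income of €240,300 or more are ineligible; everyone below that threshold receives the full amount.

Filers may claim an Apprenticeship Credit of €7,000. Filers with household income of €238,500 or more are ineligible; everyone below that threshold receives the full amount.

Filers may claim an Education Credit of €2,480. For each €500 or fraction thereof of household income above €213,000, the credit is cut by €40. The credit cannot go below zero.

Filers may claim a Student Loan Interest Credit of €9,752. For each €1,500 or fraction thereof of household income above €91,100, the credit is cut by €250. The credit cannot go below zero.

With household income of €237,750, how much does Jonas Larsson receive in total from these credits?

€14,455

Health Coverage Credit: €237,750 is below the €240,300 cutoff, so the full €6,975 applies.
Apprenticeship Credit: €237,750 is below the €238,500 cutoff, so the full €7,000 applies.
Education Credit: income exceeds €213,000 by €24,750, which is 50 full-or-partial €500 increments; reduction = 50 × €40 = €2,000, leaving €480.
Student Loan Interest Credit: income exceeds €91,100 by €146,650 → 98 increments × €250 = €24,500 ≥ base, so the credit is €0.
Total: €6,975 + €7,000 + €480 + €0 = €14,455.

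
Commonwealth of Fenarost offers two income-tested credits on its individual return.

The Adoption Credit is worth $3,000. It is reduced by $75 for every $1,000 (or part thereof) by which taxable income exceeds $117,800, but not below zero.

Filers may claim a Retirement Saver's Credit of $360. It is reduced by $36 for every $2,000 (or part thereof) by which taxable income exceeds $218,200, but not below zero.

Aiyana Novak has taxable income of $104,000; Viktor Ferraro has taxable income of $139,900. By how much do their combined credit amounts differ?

$1,725

Aiyana ($104,000): Adoption Credit: $104,000 is at or below the $117,800 threshold, so the full $3,000 applies. Retirement Saver's Credit: $104,000 is at or below the $218,200 threshold, so the full $360 applies. total $3,000 + $360 = $3,360
Viktor ($139,900): Adoption Credit: income exceeds $117,800 by $22,100, which is 23 full-or-partial $1,000 increments; reduction = 23 × $75 = $1,725, leaving $1,275. Retirement Saver's Credit: $139,900 is at or below the $218,200 threshold, so the full $360 applies. total $1,275 + $360 = $1,635
Difference: |$3,360 − $1,635| = $1,725.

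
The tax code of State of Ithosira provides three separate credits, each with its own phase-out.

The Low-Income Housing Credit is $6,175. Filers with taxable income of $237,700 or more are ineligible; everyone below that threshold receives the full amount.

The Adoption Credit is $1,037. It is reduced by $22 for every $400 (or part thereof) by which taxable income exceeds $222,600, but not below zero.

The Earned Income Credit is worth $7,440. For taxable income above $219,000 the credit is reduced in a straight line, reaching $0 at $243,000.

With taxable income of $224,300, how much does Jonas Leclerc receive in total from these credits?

$12,899

Low-Income Housing Credit: $224,300 is below the $237,700 cutoff, so the full $6,175 applies.
Adoption Credit: income exceeds $222,600 by $1,700, which is 5 full-or-partial $400 increments; reduction = 5 × $22 = $110, leaving $927.
Earned Income Credit: $224,300 is $5,300 into a $24,000 phase-out range, leaving 18,700/24,000 of the credit: $7,440 × 18,700/24,000 = $5,797.
Total: $6,175 + $927 + $5,797 = $12,899.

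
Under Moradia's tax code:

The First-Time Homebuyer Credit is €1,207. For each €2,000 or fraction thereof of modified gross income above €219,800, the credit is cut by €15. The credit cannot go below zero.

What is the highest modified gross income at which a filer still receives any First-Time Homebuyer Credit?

After 80 increments the reduction is 80 × €15 = €1,200, leaving €7; one more increment wipes it out. Increment 80 ends at excess 80 × €2,000 = €160,000, so the highest qualifying income is €219,800 + €160,000 = €379,800.

€379,800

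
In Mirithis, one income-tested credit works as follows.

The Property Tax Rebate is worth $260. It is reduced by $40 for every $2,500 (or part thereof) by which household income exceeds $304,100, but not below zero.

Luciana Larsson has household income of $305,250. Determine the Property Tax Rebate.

$220

Property Tax Rebate: income exceeds $304,100 by $1,150, which is 1 full-or-partial $2,500 increment; reduction = 1 × $40 = $40, leaving $220.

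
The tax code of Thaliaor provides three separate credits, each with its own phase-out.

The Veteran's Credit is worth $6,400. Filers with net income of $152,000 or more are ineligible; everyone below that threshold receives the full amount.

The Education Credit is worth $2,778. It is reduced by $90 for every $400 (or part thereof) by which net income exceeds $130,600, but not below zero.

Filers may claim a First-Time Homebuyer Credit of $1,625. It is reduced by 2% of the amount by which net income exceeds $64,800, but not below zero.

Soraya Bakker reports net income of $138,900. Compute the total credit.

Veteran's Credit: $138,900 is below the $152,000 cutoff, so the full $6,400 applies.
Education Credit: income exceeds $130,600 by $8,300, which is 21 full-or-partial $400 increments; reduction = 21 × $90 = $1,890, leaving $888.
First-Time Homebuyer Credit: 2% of the $74,100 excess over $64,800 is $1,482; credit = $1,625 − $1,482 = $143.
Total: $6,400 + $888 + $143 = $7,431.

$7,431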